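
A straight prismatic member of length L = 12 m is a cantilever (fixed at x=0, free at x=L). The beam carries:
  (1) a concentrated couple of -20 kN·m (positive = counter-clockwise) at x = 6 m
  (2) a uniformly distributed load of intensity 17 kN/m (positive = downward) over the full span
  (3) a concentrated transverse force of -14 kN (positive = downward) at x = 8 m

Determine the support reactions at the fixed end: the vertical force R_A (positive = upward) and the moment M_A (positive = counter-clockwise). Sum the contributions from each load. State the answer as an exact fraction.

Load 1 — applied couple M₀=-20 kN·m at a=6 m (b=L-a=6):
  R_A = 0 kN
  M_A = -M₀ = -(-20) = 20 kN·m
Load 2 — uniform load w=17 kN/m over full span:
  R_A = wL = 17·12 = 204 kN
  M_A = wL²/2 = 17·12²/2 = 1224 kN·m
Load 3 — point force P=-14 kN at a=8 m (b=L-a=4):
  R_A = P = (-14) = -14 kN
  M_A = Pa = (-14)·8 = -112 kN·m
Superposition: R_A = 190 kN, M_A = 1132 kN·m

R_A = 190 kN, M_A = 1132 kN·m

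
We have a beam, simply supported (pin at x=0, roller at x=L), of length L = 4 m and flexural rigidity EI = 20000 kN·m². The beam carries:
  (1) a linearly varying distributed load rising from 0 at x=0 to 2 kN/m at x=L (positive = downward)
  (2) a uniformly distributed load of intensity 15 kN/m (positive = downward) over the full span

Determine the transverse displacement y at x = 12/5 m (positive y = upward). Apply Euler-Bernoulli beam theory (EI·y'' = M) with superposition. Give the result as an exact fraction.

y(12/5) = -74486/29296875 m

Load 1 — triangular load w₀=2 kN/m (0→w₀ over full span):
  y_1 = -w₀x(7L⁴-10L²x²+3x⁴)/(360LEI) = -2·(12/5)·(7·4⁴-10·4²·(12/5)²+3·(12/5)⁴)/(360·4·20000) = -4736/29296875 m
Load 2 — uniform load w=15 kN/m over full span:
  y_2 = -wx(L³-2Lx²+x³)/(24EI) = -15·(12/5)·(4³-2·4·(12/5)²+(12/5)³)/(24·20000) = -186/78125 m
Superposition: y = Σ y_i = -74486/29296875 m ≈ -0.002542 m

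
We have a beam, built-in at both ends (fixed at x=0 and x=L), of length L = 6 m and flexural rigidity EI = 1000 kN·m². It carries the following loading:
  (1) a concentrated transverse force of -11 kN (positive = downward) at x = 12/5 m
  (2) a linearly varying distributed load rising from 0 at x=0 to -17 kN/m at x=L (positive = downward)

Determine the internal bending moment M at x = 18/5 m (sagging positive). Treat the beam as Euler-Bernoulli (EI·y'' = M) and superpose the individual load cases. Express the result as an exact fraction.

M(18/5) = -9753/625 kN·m

Load 1 — point force P=-11 kN at a=12/5 m (b=L-a=18/5):
  M_1 = Pa²(a+3b)(L-x)/L³ - Pa²b/L²  [x>a] = (-11)·(12/5)²·((12/5)+3·(18/5))·(6-(18/5))/6³ - (-11)·(12/5)²·(18/5)/6² = -1848/625 kN·m
Load 2 — triangular load w₀=-17 kN/m (0→w₀ over full span):
  M_2 = 3w₀Lx/20 - w₀L²/30 - w₀x³/(6L) = 3·(-17)·6·(18/5)/20 - (-17)·6²/30 - (-17)·(18/5)³/(6·6) = -1581/125 kN·m
Superposition: M = Σ M_i = -9753/625 kN·m ≈ -15.604800 kN·m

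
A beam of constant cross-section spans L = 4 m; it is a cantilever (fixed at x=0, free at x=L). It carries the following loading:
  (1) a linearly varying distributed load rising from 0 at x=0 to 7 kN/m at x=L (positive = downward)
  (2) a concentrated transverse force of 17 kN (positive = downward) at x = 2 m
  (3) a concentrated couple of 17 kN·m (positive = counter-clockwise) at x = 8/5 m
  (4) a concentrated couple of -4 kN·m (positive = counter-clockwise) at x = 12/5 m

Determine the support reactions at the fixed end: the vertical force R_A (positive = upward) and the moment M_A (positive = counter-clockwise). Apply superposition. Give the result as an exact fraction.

R_A = 31 kN, M_A = 175/3 kN·m

Load 1 — triangular load w₀=7 kN/m (0→w₀ over full span):
  R_A = w₀L/2 = 7·4/2 = 14 kN
  M_A = w₀L²/3 = 7·4²/3 = 112/3 kN·m
Load 2 — point force P=17 kN at a=2 m (b=L-a=2):
  R_A = P = 17 kN
  M_A = Pa = 17·2 = 34 kN·m
Load 3 — applied couple M₀=17 kN·m at a=8/5 m (b=L-a=12/5):
  R_A = 0 kN
  M_A = -M₀ = -17 kN·m
Load 4 — applied couple M₀=-4 kN·m at a=12/5 m (b=L-a=8/5):
  R_A = 0 kN
  M_A = -M₀ = -(-4) = 4 kN·m
Superposition: R_A = 31 kN, M_A = 175/3 kN·m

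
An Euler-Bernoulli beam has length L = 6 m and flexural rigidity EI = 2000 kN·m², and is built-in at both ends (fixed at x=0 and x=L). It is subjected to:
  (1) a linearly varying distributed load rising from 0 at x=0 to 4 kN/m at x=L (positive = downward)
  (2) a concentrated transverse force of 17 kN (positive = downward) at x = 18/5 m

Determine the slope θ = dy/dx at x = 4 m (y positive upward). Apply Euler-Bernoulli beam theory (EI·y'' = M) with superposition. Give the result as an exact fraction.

Load 1 — triangular load w₀=4 kN/m (0→w₀ over full span):
  θ_1 = -w₀(2x(L-x)(L-2x)(x+2L)+x²(L-x)²)/(120LEI) = -4·(2·4·(6-4)·(6-2·4)·(4+2·6)+4²·(6-4)²)/(120·6·2000) = 7/5625 rad
Load 2 — point force P=17 kN at a=18/5 m (b=L-a=12/5):
  θ_2 = Pa²(L-x)(2bL-(3b+a)(L-x))/(2L³EI)  [x>a] = 17·(18/5)²·(6-4)·(2·(12/5)·6-(3·(12/5)+(18/5))·(6-4))/(2·6³·2000) = 459/125000 rad
Superposition: θ = Σ θ_i = 5531/1125000 rad ≈ 0.004916 rad

θ(4) = 5531/1125000 rad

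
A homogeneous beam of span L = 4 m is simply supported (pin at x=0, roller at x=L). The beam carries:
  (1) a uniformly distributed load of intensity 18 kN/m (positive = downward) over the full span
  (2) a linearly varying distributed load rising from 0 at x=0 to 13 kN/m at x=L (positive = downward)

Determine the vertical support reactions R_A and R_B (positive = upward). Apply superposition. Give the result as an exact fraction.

Load 1 — uniform load w=18 kN/m over full span:
  R_A = wL/2 = 18·4/2 = 36 kN
  R_B = wL/2 = 18·4/2 = 36 kN
Load 2 — triangular load w₀=13 kN/m (0→w₀ over full span):
  R_A = w₀L/6 = 13·4/6 = 26/3 kN
  R_B = w₀L/3 = 13·4/3 = 52/3 kN
Superposition: R_A = 134/3 kN, R_B = 160/3 kN

R_A = 134/3 kN, R_B = 160/3 kN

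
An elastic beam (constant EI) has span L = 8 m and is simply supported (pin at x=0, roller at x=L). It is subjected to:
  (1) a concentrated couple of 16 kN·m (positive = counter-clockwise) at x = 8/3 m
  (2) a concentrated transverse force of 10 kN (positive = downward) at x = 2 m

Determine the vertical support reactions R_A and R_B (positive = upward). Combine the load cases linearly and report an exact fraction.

R_A = 19/2 kN, R_B = 1/2 kN

Load 1 — applied couple M₀=16 kN·m at a=8/3 m (b=L-a=16/3):
  R_A = M₀/L = 16/8 = 2 kN
  R_B = -M₀/L = -16/8 = -2 kN
Load 2 — point force P=10 kN at a=2 m (b=L-a=6):
  R_A = Pb/L = 10·6/8 = 15/2 kN
  R_B = Pa/L = 10·2/8 = 5/2 kN
Superposition: R_A = 19/2 kN, R_B = 1/2 kN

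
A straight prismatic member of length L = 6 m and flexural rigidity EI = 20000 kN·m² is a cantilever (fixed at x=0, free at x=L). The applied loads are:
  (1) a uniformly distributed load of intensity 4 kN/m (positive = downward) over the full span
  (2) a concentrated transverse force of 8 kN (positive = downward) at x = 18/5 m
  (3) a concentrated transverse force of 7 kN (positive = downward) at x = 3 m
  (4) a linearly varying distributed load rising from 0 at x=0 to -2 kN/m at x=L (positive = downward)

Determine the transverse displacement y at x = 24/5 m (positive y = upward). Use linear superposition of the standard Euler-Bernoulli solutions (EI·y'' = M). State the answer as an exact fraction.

Load 1 — uniform load w=4 kN/m over full span:
  y_1 = -wx²(x²-4Lx+6L²)/(24EI) = -4·(24/5)²·((24/5)²-4·6·(24/5)+6·6²)/(24·20000) = -9288/390625 m
Load 2 — point force P=8 kN at a=18/5 m (b=L-a=12/5):
  y_2 = -Pa²(3x-a)/(6EI)  [x>a] = -8·(18/5)²·(3·(24/5)-(18/5))/(6·20000) = -729/78125 m
Load 3 — point force P=7 kN at a=3 m (b=L-a=3):
  y_3 = -Pa²(3x-a)/(6EI)  [x>a] = -7·3²·(3·(24/5)-3)/(6·20000) = -1197/200000 m
Load 4 — triangular load w₀=-2 kN/m (0→w₀ over full span):
  y_4 = (w₀Lx³/12-w₀L²x²/6-w₀x⁵/(120L))/EI = ((-2)·6·(24/5)³/12-(-2)·6²·(24/5)²/6-(-2)·(24/5)⁵/(120·6))/20000 = 84456/9765625 m
Superposition: y = Σ y_i = -19028241/625000000 m ≈ -0.030445 m

y(24/5) = -19028241/625000000 m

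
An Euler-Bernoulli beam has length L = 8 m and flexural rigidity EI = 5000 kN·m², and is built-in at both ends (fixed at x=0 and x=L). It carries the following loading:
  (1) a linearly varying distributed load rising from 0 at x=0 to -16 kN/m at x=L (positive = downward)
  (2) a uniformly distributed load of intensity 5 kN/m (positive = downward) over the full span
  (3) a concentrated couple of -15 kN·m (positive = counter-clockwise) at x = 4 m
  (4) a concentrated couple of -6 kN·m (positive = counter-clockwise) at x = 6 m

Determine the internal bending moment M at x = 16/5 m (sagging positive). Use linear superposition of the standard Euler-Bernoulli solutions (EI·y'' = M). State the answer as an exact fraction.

M(16/5) = -32177/3000 kN·m

Load 1 — triangular load w₀=-16 kN/m (0→w₀ over full span):
  M_1 = 3w₀Lx/20 - w₀L²/30 - w₀x³/(6L) = 3·(-16)·8·(16/5)/20 - (-16)·8²/30 - (-16)·(16/5)³/(6·8) = -2048/125 kN·m
Load 2 — uniform load w=5 kN/m over full span:
  M_2 = wLx/2 - wL²/12 - wx²/2 = 5·8·(16/5)/2 - 5·8²/12 - 5·(16/5)²/2 = 176/15 kN·m
Load 3 — applied couple M₀=-15 kN·m at a=4 m (b=L-a=4):
  M_3 = R_Ax - M_A  [x≤a] with R_A=-45/16, M_A=-15/4 = (-45/16)·(16/5) - (-15/4) = -21/4 kN·m
Load 4 — applied couple M₀=-6 kN·m at a=6 m (b=L-a=2):
  M_4 = R_Ax - M_A  [x≤a] with R_A=-27/32, M_A=-15/8 = (-27/32)·(16/5) - (-15/8) = -33/40 kN·m
Superposition: M = Σ M_i = -32177/3000 kN·m ≈ -10.725667 kN·m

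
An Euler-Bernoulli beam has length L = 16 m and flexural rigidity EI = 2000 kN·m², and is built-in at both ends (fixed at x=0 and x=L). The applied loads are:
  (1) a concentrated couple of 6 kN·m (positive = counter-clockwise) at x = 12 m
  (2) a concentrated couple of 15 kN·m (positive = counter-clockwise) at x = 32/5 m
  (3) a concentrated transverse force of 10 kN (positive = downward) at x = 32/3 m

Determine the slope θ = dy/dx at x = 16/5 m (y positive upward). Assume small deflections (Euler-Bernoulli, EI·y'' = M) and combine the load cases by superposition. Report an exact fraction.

Load 1 — applied couple M₀=6 kN·m at a=12 m (b=L-a=4):
  θ_1 = (R_Ax²/2 - M_Ax)/EI  [x≤a] with R_A=27/64, M_A=15/8 = ((27/64)·(16/5)²/2 - (15/8)·(16/5))/2000 = -6/3125 rad
Load 2 — applied couple M₀=15 kN·m at a=32/5 m (b=L-a=48/5):
  θ_2 = (R_Ax²/2 - M_Ax)/EI  [x≤a] with R_A=27/20, M_A=9/5 = ((27/20)·(16/5)²/2 - (9/5)·(16/5))/2000 = 9/15625 rad
Load 3 — point force P=10 kN at a=32/3 m (b=L-a=16/3):
  θ_3 = -Pb²x(2aL-(3a+b)x)/(2L³EI)  [x≤a] = -10·(16/3)²·(16/5)·(2·(32/3)·16-(3·(32/3)+(16/3))·(16/5))/(2·16³·2000) = -208/16875 rad
Superposition: θ = Σ θ_i = -5767/421875 rad ≈ -0.013670 rad

θ(16/5) = -5767/421875 rad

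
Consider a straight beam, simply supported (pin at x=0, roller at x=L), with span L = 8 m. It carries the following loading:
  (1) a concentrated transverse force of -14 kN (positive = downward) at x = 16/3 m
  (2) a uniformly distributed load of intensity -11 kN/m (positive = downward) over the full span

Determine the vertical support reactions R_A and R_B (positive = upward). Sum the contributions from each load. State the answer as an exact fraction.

R_A = -146/3 kN, R_B = -160/3 kN

Load 1 — point force P=-14 kN at a=16/3 m (b=L-a=8/3):
  R_A = Pb/L = (-14)·(8/3)/8 = -14/3 kN
  R_B = Pa/L = (-14)·(16/3)/8 = -28/3 kN
Load 2 — uniform load w=-11 kN/m over full span:
  R_A = wL/2 = (-11)·8/2 = -44 kN
  R_B = wL/2 = (-11)·8/2 = -44 kN
Superposition: R_A = -146/3 kN, R_B = -160/3 kN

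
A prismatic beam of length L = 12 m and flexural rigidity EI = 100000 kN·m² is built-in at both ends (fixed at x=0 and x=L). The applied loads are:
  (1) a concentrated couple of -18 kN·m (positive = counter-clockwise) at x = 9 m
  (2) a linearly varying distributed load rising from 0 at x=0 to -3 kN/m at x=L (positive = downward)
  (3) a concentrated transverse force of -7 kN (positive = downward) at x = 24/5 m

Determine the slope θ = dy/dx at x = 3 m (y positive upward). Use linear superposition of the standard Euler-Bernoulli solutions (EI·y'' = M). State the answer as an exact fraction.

Load 1 — applied couple M₀=-18 kN·m at a=9 m (b=L-a=3):
  θ_1 = (R_Ax²/2 - M_Ax)/EI  [x≤a] with R_A=-27/16, M_A=-45/8 = ((-27/16)·3²/2 - (-45/8)·3)/100000 = 297/3200000 rad
Load 2 — triangular load w₀=-3 kN/m (0→w₀ over full span):
  θ_2 = -w₀(2x(L-x)(L-2x)(x+2L)+x²(L-x)²)/(120LEI) = -(-3)·(2·3·(12-3)·(12-2·3)·(3+2·12)+3²·(12-3)²)/(120·12·100000) = 3159/16000000 rad
Load 3 — point force P=-7 kN at a=24/5 m (b=L-a=36/5):
  θ_3 = -Pb²x(2aL-(3a+b)x)/(2L³EI)  [x≤a] = -(-7)·(36/5)²·3·(2·(24/5)·12-(3·(24/5)+(36/5))·3)/(2·12³·100000) = 3969/25000000 rad
Superposition: θ = Σ θ_i = 44901/100000000 rad ≈ 0.000449 rad

θ(3) = 44901/100000000 rad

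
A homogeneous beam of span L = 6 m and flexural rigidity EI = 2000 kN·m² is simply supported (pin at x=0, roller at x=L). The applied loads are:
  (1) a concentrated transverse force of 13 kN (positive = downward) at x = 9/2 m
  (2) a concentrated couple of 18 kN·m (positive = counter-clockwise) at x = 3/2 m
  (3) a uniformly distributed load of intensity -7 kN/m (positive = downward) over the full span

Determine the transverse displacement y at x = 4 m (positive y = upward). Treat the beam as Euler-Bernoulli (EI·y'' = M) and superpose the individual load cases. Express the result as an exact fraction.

Load 1 — point force P=13 kN at a=9/2 m (b=L-a=3/2):
  y_1 = -Pbx(L²-b²-x²)/(6LEI)  [x≤a] = -13·(3/2)·4·(6²-(3/2)²-4²)/(6·6·2000) = -923/48000 m
Load 2 — applied couple M₀=18 kN·m at a=3/2 m (b=L-a=9/2):
  y_2 = (M₀x³/(6L)-M₀(x-a)²/2+C₁x)/EI  [x>a] with C₁=M₀(3b²-L²)/(6L)=99/8 = (18·4³/(6·6)-18·(4-(3/2))²/2+(99/8)·4)/2000 = 101/8000 m
Load 3 — uniform load w=-7 kN/m over full span:
  y_3 = -wx(L³-2Lx²+x³)/(24EI) = -(-7)·4·(6³-2·6·4²+4³)/(24·2000) = 77/1500 m
Superposition: y = Σ y_i = 2147/48000 m ≈ 0.044729 m

y(4) = 2147/48000 m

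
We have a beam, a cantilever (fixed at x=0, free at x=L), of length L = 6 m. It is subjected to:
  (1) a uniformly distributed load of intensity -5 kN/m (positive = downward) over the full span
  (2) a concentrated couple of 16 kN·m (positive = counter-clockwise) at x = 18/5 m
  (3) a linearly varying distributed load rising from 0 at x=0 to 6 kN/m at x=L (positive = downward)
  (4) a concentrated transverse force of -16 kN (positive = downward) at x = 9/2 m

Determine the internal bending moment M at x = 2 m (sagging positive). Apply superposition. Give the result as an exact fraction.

Load 1 — uniform load w=-5 kN/m over full span:
  M_1 = -w(L-x)²/2 = -(-5)·(6-2)²/2 = 40 kN·m
Load 2 — applied couple M₀=16 kN·m at a=18/5 m (b=L-a=12/5):
  M_2 = M₀  [x≤a] = 16 = 16 kN·m
Load 3 — triangular load w₀=6 kN/m (0→w₀ over full span):
  M_3 = w₀Lx/2 - w₀L²/3 - w₀x³/(6L) = 6·6·2/2 - 6·6²/3 - 6·2³/(6·6) = -112/3 kN·m
Load 4 — point force P=-16 kN at a=9/2 m (b=L-a=3/2):
  M_4 = -P(a-x)  [x≤a] = -(-16)·((9/2)-2) = 40 kN·m
Superposition: M = Σ M_i = 176/3 kN·m ≈ 58.666667 kN·m

M(2) = 176/3 kN·m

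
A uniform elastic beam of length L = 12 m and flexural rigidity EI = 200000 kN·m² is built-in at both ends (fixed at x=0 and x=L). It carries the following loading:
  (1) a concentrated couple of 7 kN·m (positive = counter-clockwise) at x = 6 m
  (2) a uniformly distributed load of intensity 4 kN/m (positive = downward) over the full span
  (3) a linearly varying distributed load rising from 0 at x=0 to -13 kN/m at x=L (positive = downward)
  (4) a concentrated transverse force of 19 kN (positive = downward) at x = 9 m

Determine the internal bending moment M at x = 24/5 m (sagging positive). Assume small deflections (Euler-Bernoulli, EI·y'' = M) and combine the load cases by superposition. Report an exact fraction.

Load 1 — applied couple M₀=7 kN·m at a=6 m (b=L-a=6):
  M_1 = R_Ax - M_A  [x≤a] with R_A=7/8, M_A=7/4 = (7/8)·(24/5) - (7/4) = 49/20 kN·m
Load 2 — uniform load w=4 kN/m over full span:
  M_2 = wLx/2 - wL²/12 - wx²/2 = 4·12·(24/5)/2 - 4·12²/12 - 4·(24/5)²/2 = 528/25 kN·m
Load 3 — triangular load w₀=-13 kN/m (0→w₀ over full span):
  M_3 = 3w₀Lx/20 - w₀L²/30 - w₀x³/(6L) = 3·(-13)·12·(24/5)/20 - (-13)·12²/30 - (-13)·(24/5)³/(6·12) = -3744/125 kN·m
Load 4 — point force P=19 kN at a=9 m (b=L-a=3):
  M_4 = Pb²(3a+b)x/L³ - Pab²/L²  [x≤a] = 19·3²·(3·9+3)·(24/5)/12³ - 19·9·3²/12² = 57/16 kN·m
Superposition: M = Σ M_i = -5639/2000 kN·m ≈ -2.819500 kN·m

M(24/5) = -5639/2000 kN·m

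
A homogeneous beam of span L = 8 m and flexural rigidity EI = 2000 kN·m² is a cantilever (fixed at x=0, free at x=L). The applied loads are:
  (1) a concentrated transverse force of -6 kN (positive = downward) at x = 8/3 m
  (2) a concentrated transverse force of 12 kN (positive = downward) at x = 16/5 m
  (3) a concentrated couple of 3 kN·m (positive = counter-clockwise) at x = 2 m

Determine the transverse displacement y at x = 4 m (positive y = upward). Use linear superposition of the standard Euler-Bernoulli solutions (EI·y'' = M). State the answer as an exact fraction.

y(4) = -161753/3375000 m

Load 1 — point force P=-6 kN at a=8/3 m (b=L-a=16/3):
  y_1 = -Pa²(3x-a)/(6EI)  [x>a] = -(-6)·(8/3)²·(3·4-(8/3))/(6·2000) = 112/3375 m
Load 2 — point force P=12 kN at a=16/5 m (b=L-a=24/5):
  y_2 = -Pa²(3x-a)/(6EI)  [x>a] = -12·(16/5)²·(3·4-(16/5))/(6·2000) = -1408/15625 m
Load 3 — applied couple M₀=3 kN·m at a=2 m (b=L-a=6):
  y_3 = M₀a(2x-a)/(2EI)  [x>a] = 3·2·(2·4-2)/(2·2000) = 9/1000 m
Superposition: y = Σ y_i = -161753/3375000 m ≈ -0.047927 m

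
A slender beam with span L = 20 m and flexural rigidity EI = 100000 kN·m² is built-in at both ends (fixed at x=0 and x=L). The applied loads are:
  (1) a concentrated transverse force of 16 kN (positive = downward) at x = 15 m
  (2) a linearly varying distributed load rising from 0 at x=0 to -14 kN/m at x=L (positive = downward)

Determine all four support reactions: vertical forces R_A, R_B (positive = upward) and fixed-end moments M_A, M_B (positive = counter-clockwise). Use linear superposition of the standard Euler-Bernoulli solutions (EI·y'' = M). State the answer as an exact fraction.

R_A = -79/2 kN, M_A = -515/3 kN·m, R_B = -169/2 kN, M_B = 235 kN·m

Load 1 — point force P=16 kN at a=15 m (b=L-a=5):
  R_A = Pb²(3a+b)/L³ = 16·5²·(3·15+5)/20³ = 5/2 kN
  M_A = Pab²/L² = 16·15·5²/20² = 15 kN·m
  R_B = Pa²(a+3b)/L³ = 16·15²·(15+3·5)/20³ = 27/2 kN
  M_B = -Pa²b/L² = -16·15²·5/20² = -45 kN·m
Load 2 — triangular load w₀=-14 kN/m (0→w₀ over full span):
  R_A = 3w₀L/20 = 3·(-14)·20/20 = -42 kN
  M_A = w₀L²/30 = (-14)·20²/30 = -560/3 kN·m
  R_B = 7w₀L/20 = 7·(-14)·20/20 = -98 kN
  M_B = -w₀L²/20 = -(-14)·20²/20 = 280 kN·m
Superposition: R_A = -79/2 kN, M_A = -515/3 kN·m, R_B = -169/2 kN, M_B = 235 kN·m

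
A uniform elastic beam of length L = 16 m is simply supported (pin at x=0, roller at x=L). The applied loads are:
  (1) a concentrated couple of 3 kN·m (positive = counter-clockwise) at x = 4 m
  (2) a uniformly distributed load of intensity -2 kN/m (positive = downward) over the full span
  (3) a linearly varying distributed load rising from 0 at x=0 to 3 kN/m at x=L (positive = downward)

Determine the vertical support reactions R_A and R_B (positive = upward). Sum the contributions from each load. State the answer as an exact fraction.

R_A = -125/16 kN, R_B = -3/16 kN

Load 1 — applied couple M₀=3 kN·m at a=4 m (b=L-a=12):
  R_A = M₀/L = 3/16 kN
  R_B = -M₀/L = -3/16 kN
Load 2 — uniform load w=-2 kN/m over full span:
  R_A = wL/2 = (-2)·16/2 = -16 kN
  R_B = wL/2 = (-2)·16/2 = -16 kN
Load 3 — triangular load w₀=3 kN/m (0→w₀ over full span):
  R_A = w₀L/6 = 3·16/6 = 8 kN
  R_B = w₀L/3 = 3·16/3 = 16 kN
Superposition: R_A = -125/16 kN, R_B = -3/16 kN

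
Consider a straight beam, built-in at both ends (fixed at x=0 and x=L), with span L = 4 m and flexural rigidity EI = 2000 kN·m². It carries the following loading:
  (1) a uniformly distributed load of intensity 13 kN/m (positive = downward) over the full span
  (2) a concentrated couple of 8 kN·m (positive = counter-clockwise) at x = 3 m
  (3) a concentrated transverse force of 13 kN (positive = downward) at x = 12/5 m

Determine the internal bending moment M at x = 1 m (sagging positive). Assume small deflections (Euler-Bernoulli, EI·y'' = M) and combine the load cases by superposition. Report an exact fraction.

Load 1 — uniform load w=13 kN/m over full span:
  M_1 = wLx/2 - wL²/12 - wx²/2 = 13·4·1/2 - 13·4²/12 - 13·1²/2 = 13/6 kN·m
Load 2 — applied couple M₀=8 kN·m at a=3 m (b=L-a=1):
  M_2 = R_Ax - M_A  [x≤a] with R_A=9/4, M_A=5/2 = (9/4)·1 - (5/2) = -1/4 kN·m
Load 3 — point force P=13 kN at a=12/5 m (b=L-a=8/5):
  M_3 = Pb²(3a+b)x/L³ - Pab²/L²  [x≤a] = 13·(8/5)²·(3·(12/5)+(8/5))·1/4³ - 13·(12/5)·(8/5)²/4² = -52/125 kN·m
Superposition: M = Σ M_i = 2251/1500 kN·m ≈ 1.500667 kN·m

M(1) = 2251/1500 kN·m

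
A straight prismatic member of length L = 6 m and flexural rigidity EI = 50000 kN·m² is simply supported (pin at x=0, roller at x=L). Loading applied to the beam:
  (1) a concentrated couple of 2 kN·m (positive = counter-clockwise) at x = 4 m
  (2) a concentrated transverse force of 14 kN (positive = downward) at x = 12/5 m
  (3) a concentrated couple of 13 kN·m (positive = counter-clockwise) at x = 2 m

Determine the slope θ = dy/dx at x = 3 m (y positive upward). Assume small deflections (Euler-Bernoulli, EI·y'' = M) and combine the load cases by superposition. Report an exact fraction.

Load 1 — applied couple M₀=2 kN·m at a=4 m (b=L-a=2):
  θ_1 = (M₀x²/(2L)+C₁)/EI  [x≤a] with C₁=M₀(3b²-L²)/(6L)=-4/3 = (2·3²/(2·6)+(-4/3))/50000 = 1/300000 rad
Load 2 — point force P=14 kN at a=12/5 m (b=L-a=18/5):
  θ_2 = -Pa(2L²-6Lx+3x²+a²)/(6LEI)  [x>a] = -14·(12/5)·(2·6²-6·6·3+3·3²+(12/5)²)/(6·6·50000) = 189/3125000 rad
Load 3 — applied couple M₀=13 kN·m at a=2 m (b=L-a=4):
  θ_3 = (M₀x²/(2L)-M₀(x-a)+C₁)/EI  [x>a] with C₁=M₀(3b²-L²)/(6L)=13/3 = (13·3²/(2·6)-13·(3-2)+(13/3))/50000 = 13/600000 rad
Superposition: θ = Σ θ_i = 2137/25000000 rad ≈ 0.000085 rad

θ(3) = 2137/25000000 rad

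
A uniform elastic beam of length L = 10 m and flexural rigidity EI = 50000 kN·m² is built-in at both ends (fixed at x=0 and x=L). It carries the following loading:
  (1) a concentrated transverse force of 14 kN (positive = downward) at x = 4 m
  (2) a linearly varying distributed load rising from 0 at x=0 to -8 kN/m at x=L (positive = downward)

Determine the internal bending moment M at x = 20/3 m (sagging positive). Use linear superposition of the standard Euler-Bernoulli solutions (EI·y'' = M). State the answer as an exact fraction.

Load 1 — point force P=14 kN at a=4 m (b=L-a=6):
  M_1 = Pa²(a+3b)(L-x)/L³ - Pa²b/L²  [x>a] = 14·4²·(4+3·6)·(10-(20/3))/10³ - 14·4²·6/10² = 224/75 kN·m
Load 2 — triangular load w₀=-8 kN/m (0→w₀ over full span):
  M_2 = 3w₀Lx/20 - w₀L²/30 - w₀x³/(6L) = 3·(-8)·10·(20/3)/20 - (-8)·10²/30 - (-8)·(20/3)³/(6·10) = -1120/81 kN·m
Superposition: M = Σ M_i = -21952/2025 kN·m ≈ -10.840494 kN·m

M(20/3) = -21952/2025 kN·m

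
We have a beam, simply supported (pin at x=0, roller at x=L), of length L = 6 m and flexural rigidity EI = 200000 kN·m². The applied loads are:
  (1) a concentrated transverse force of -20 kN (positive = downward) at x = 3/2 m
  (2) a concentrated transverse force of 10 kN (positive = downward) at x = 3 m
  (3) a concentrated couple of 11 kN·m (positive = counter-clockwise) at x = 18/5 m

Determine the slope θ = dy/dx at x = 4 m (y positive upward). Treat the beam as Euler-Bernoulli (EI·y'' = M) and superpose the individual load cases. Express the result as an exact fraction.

Load 1 — point force P=-20 kN at a=3/2 m (b=L-a=9/2):
  θ_1 = -Pa(2L²-6Lx+3x²+a²)/(6LEI)  [x>a] = -(-20)·(3/2)·(2·6²-6·6·4+3·4²+(3/2)²)/(6·6·200000) = -29/320000 rad
Load 2 — point force P=10 kN at a=3 m (b=L-a=3):
  θ_2 = -Pa(2L²-6Lx+3x²+a²)/(6LEI)  [x>a] = -10·3·(2·6²-6·6·4+3·4²+3²)/(6·6·200000) = 1/16000 rad
Load 3 — applied couple M₀=11 kN·m at a=18/5 m (b=L-a=12/5):
  θ_3 = (M₀x²/(2L)-M₀(x-a)+C₁)/EI  [x>a] with C₁=M₀(3b²-L²)/(6L)=-143/25 = (11·4²/(2·6)-11·(4-(18/5))+(-143/25))/200000 = 341/15000000 rad
Superposition: θ = Σ θ_i = -647/120000000 rad ≈ -0.000005 rad

θ(4) = -647/120000000 rad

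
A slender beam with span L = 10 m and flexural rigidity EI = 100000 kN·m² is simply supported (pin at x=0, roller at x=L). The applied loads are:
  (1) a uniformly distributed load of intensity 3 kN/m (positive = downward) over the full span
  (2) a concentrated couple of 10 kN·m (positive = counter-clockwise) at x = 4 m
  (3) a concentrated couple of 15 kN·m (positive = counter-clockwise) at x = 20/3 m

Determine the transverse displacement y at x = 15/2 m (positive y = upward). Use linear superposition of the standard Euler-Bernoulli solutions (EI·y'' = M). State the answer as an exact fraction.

y(15/2) = -21811/7680000 m

Load 1 — uniform load w=3 kN/m over full span:
  y_1 = -wx(L³-2Lx²+x³)/(24EI) = -3·(15/2)·(10³-2·10·(15/2)²+(15/2)³)/(24·100000) = -57/20480 m
Load 2 — applied couple M₀=10 kN·m at a=4 m (b=L-a=6):
  y_2 = (M₀x³/(6L)-M₀(x-a)²/2+C₁x)/EI  [x>a] with C₁=M₀(3b²-L²)/(6L)=4/3 = (10·(15/2)³/(6·10)-10·((15/2)-4)²/2+(4/3)·(15/2))/100000 = 61/320000 m
Load 3 — applied couple M₀=15 kN·m at a=20/3 m (b=L-a=10/3):
  y_3 = (M₀x³/(6L)-M₀(x-a)²/2+C₁x)/EI  [x>a] with C₁=M₀(3b²-L²)/(6L)=-50/3 = (15·(15/2)³/(6·10)-15·((15/2)-(20/3))²/2+(-50/3)·(15/2))/100000 = -19/76800 m
Superposition: y = Σ y_i = -21811/7680000 m ≈ -0.002840 m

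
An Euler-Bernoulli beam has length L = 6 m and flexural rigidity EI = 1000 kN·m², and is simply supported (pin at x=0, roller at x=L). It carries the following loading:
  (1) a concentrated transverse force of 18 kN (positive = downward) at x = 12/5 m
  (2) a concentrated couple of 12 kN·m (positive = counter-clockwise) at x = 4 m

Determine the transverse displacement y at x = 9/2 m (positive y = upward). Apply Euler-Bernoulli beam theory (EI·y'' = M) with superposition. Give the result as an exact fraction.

Load 1 — point force P=18 kN at a=12/5 m (b=L-a=18/5):
  y_1 = -Pa(L-x)(2Lx-a²-x²)/(6LEI)  [x>a] = -18·(12/5)·(6-(9/2))·(2·6·(9/2)-(12/5)²-(9/2)²)/(6·6·1000) = -25191/500000 m
Load 2 — applied couple M₀=12 kN·m at a=4 m (b=L-a=2):
  y_2 = (M₀x³/(6L)-M₀(x-a)²/2+C₁x)/EI  [x>a] with C₁=M₀(3b²-L²)/(6L)=-8 = (12·(9/2)³/(6·6)-12·((9/2)-4)²/2+(-8)·(9/2))/1000 = -57/8000 m
Superposition: y = Σ y_i = -57507/1000000 m ≈ -0.057507 m

y(9/2) = -57507/1000000 m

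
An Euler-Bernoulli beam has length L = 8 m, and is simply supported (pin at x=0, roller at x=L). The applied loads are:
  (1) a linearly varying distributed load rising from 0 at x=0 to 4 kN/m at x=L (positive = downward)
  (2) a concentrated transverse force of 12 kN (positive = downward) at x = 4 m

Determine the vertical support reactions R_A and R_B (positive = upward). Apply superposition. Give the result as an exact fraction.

Load 1 — triangular load w₀=4 kN/m (0→w₀ over full span):
  R_A = w₀L/6 = 4·8/6 = 16/3 kN
  R_B = w₀L/3 = 4·8/3 = 32/3 kN
Load 2 — point force P=12 kN at a=4 m (b=L-a=4):
  R_A = Pb/L = 12·4/8 = 6 kN
  R_B = Pa/L = 12·4/8 = 6 kN
Superposition: R_A = 34/3 kN, R_B = 50/3 kN

R_A = 34/3 kN, R_B = 50/3 kN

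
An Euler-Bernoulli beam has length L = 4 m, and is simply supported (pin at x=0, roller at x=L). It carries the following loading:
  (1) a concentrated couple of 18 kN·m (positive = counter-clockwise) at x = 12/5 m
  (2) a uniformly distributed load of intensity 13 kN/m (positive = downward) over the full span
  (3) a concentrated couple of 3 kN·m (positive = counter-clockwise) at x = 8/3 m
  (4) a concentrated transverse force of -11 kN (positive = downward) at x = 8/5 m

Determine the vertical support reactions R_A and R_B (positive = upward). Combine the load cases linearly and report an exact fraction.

R_A = 493/20 kN, R_B = 327/20 kN

Load 1 — applied couple M₀=18 kN·m at a=12/5 m (b=L-a=8/5):
  R_A = M₀/L = 18/4 = 9/2 kN
  R_B = -M₀/L = -18/4 = -9/2 kN
Load 2 — uniform load w=13 kN/m over full span:
  R_A = wL/2 = 13·4/2 = 26 kN
  R_B = wL/2 = 13·4/2 = 26 kN
Load 3 — applied couple M₀=3 kN·m at a=8/3 m (b=L-a=4/3):
  R_A = M₀/L = 3/4 kN
  R_B = -M₀/L = -3/4 kN
Load 4 — point force P=-11 kN at a=8/5 m (b=L-a=12/5):
  R_A = Pb/L = (-11)·(12/5)/4 = -33/5 kN
  R_B = Pa/L = (-11)·(8/5)/4 = -22/5 kN
Superposition: R_A = 493/20 kN, R_B = 327/20 kN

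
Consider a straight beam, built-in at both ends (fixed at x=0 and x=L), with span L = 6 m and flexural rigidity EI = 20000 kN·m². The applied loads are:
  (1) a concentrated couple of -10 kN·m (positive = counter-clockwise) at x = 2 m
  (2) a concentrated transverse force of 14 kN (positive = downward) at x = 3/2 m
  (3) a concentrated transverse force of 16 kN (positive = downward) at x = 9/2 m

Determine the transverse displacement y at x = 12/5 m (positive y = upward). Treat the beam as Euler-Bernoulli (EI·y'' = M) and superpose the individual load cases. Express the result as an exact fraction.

y(12/5) = -801/800000 m

Load 1 — applied couple M₀=-10 kN·m at a=2 m (b=L-a=4):
  y_1 = (R_Ax³/6 - M_Ax²/2 - M₀(x-a)²/2)/EI  [x>a] with R_A=-20/9, M_A=0 = ((-20/9)·(12/5)³/6 - 0·(12/5)²/2 - (-10)·((12/5)-2)²/2)/20000 = -27/125000 m
Load 2 — point force P=14 kN at a=3/2 m (b=L-a=9/2):
  y_2 = -Pa²(L-x)²(3bL-(3b+a)(L-x))/(6L³EI)  [x>a] = -14·(3/2)²·(6-(12/5))²·(3·(9/2)·6-(3·(9/2)+(3/2))·(6-(12/5)))/(6·6³·20000) = -1701/4000000 m
Load 3 — point force P=16 kN at a=9/2 m (b=L-a=3/2):
  y_3 = -Pb²x²(3aL-(3a+b)x)/(6L³EI)  [x≤a] = -16·(3/2)²·(12/5)²·(3·(9/2)·6-(3·(9/2)+(3/2))·(12/5))/(6·6³·20000) = -9/25000 m
Superposition: y = Σ y_i = -801/800000 m ≈ -0.001001 m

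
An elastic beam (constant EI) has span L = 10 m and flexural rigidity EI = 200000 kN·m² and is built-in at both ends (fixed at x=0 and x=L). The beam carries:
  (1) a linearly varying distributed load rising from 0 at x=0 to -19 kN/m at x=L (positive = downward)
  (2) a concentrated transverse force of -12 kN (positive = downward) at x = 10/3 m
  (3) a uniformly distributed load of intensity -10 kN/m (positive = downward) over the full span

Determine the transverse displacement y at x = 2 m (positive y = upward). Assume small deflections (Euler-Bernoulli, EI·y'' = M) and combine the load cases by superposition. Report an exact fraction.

Load 1 — triangular load w₀=-19 kN/m (0→w₀ over full span):
  y_1 = -w₀x²(L-x)²(x+2L)/(120LEI) = -(-19)·2²·(10-2)²·(2+2·10)/(120·10·200000) = 209/468750 m
Load 2 — point force P=-12 kN at a=10/3 m (b=L-a=20/3):
  y_2 = -Pb²x²(3aL-(3a+b)x)/(6L³EI)  [x≤a] = -(-12)·(20/3)²·2²·(3·(10/3)·10-(3·(10/3)+(20/3))·2)/(6·10³·200000) = 2/16875 m
Load 3 — uniform load w=-10 kN/m over full span:
  y_3 = -wx²(L-x)²/(24EI) = -(-10)·2²·(10-2)²/(24·200000) = 1/1875 m
Superposition: y = Σ y_i = 4631/4218750 m ≈ 0.001098 m

y(2) = 4631/4218750 m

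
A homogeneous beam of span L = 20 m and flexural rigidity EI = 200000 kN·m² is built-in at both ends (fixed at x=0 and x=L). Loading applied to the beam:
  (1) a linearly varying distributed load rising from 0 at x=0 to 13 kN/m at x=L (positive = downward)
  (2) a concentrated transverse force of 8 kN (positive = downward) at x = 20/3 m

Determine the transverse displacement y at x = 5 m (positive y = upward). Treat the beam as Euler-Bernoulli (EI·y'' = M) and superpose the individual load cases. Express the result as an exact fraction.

y(5) = -6403/829440 m

Load 1 — triangular load w₀=13 kN/m (0→w₀ over full span):
  y_1 = -w₀x²(L-x)²(x+2L)/(120LEI) = -13·5²·(20-5)²·(5+2·20)/(120·20·200000) = -351/51200 m
Load 2 — point force P=8 kN at a=20/3 m (b=L-a=40/3):
  y_2 = -Pb²x²(3aL-(3a+b)x)/(6L³EI)  [x≤a] = -8·(40/3)²·5²·(3·(20/3)·20-(3·(20/3)+(40/3))·5)/(6·20³·200000) = -7/8100 m
Superposition: y = Σ y_i = -6403/829440 m ≈ -0.007720 m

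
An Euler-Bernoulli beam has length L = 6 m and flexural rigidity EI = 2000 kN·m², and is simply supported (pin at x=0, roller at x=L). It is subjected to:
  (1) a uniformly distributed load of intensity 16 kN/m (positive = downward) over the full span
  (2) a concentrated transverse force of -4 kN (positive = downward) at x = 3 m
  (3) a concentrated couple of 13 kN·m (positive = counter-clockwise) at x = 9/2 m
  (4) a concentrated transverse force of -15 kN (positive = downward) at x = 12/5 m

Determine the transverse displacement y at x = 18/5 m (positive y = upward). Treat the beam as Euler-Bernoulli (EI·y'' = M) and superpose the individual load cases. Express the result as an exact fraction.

y(18/5) = -1012797/10000000 m

Load 1 — uniform load w=16 kN/m over full span:
  y_1 = -wx(L³-2Lx²+x³)/(24EI) = -16·(18/5)·(6³-2·6·(18/5)²+(18/5)³)/(24·2000) = -10044/78125 m
Load 2 — point force P=-4 kN at a=3 m (b=L-a=3):
  y_2 = -Pa(L-x)(2Lx-a²-x²)/(6LEI)  [x>a] = -(-4)·3·(6-(18/5))·(2·6·(18/5)-3²-(18/5)²)/(6·6·2000) = 531/62500 m
Load 3 — applied couple M₀=13 kN·m at a=9/2 m (b=L-a=3/2):
  y_3 = (M₀x³/(6L)+C₁x)/EI  [x≤a] with C₁=M₀(3b²-L²)/(6L)=-169/16 = (13·(18/5)³/(6·6)+(-169/16)·(18/5))/2000 = -21177/2000000 m
Load 4 — point force P=-15 kN at a=12/5 m (b=L-a=18/5):
  y_4 = -Pa(L-x)(2Lx-a²-x²)/(6LEI)  [x>a] = -(-15)·(12/5)·(6-(18/5))·(2·6·(18/5)-(12/5)²-(18/5)²)/(6·6·2000) = 459/15625 m
Superposition: y = Σ y_i = -1012797/10000000 m ≈ -0.101280 m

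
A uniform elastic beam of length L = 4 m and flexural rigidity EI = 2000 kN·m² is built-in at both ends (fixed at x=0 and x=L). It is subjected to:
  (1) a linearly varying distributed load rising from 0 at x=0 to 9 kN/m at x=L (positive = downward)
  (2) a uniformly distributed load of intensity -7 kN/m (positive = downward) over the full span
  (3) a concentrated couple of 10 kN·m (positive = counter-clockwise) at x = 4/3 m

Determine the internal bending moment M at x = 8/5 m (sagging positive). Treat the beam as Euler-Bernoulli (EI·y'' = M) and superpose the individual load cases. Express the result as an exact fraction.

Load 1 — triangular load w₀=9 kN/m (0→w₀ over full span):
  M_1 = 3w₀Lx/20 - w₀L²/30 - w₀x³/(6L) = 3·9·4·(8/5)/20 - 9·4²/30 - 9·(8/5)³/(6·4) = 288/125 kN·m
Load 2 — uniform load w=-7 kN/m over full span:
  M_2 = wLx/2 - wL²/12 - wx²/2 = (-7)·4·(8/5)/2 - (-7)·4²/12 - (-7)·(8/5)²/2 = -308/75 kN·m
Load 3 — applied couple M₀=10 kN·m at a=4/3 m (b=L-a=8/3):
  M_3 = R_Ax - M_A - M₀  [x>a] with R_A=10/3, M_A=0 = (10/3)·(8/5) - 0 - 10 = -14/3 kN·m
Superposition: M = Σ M_i = -2426/375 kN·m ≈ -6.469333 kN·m

M(8/5) = -2426/375 kN·m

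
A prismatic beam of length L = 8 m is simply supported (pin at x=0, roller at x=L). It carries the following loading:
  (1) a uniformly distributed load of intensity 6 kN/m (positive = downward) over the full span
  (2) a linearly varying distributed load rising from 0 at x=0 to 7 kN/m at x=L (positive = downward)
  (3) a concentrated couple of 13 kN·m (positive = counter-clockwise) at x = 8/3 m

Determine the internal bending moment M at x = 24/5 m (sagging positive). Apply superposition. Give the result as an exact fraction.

M(24/5) = 8694/125 kN·m

Load 1 — uniform load w=6 kN/m over full span:
  M_1 = wx(L-x)/2 = 6·(24/5)·(8-(24/5))/2 = 1152/25 kN·m
Load 2 — triangular load w₀=7 kN/m (0→w₀ over full span):
  M_2 = w₀Lx/6 - w₀x³/(6L) = 7·8·(24/5)/6 - 7·(24/5)³/(6·8) = 3584/125 kN·m
Load 3 — applied couple M₀=13 kN·m at a=8/3 m (b=L-a=16/3):
  M_3 = M₀x/L - M₀  [x>a] = 13·(24/5)/8 - 13 = -26/5 kN·m
Superposition: M = Σ M_i = 8694/125 kN·m ≈ 69.552000 kN·m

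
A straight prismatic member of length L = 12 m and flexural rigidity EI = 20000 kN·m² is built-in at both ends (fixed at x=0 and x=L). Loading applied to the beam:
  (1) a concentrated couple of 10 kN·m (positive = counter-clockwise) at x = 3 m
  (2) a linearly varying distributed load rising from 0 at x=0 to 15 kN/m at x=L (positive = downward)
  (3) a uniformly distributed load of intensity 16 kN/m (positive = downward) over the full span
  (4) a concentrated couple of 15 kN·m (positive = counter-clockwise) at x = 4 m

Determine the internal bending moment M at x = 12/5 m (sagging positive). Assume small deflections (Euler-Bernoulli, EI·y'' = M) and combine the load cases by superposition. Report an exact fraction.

Load 1 — applied couple M₀=10 kN·m at a=3 m (b=L-a=9):
  M_1 = R_Ax - M_A  [x≤a] with R_A=15/16, M_A=-15/8 = (15/16)·(12/5) - (-15/8) = 33/8 kN·m
Load 2 — triangular load w₀=15 kN/m (0→w₀ over full span):
  M_2 = 3w₀Lx/20 - w₀L²/30 - w₀x³/(6L) = 3·15·12·(12/5)/20 - 15·12²/30 - 15·(12/5)³/(6·12) = -252/25 kN·m
Load 3 — uniform load w=16 kN/m over full span:
  M_3 = wLx/2 - wL²/12 - wx²/2 = 16·12·(12/5)/2 - 16·12²/12 - 16·(12/5)²/2 = -192/25 kN·m
Load 4 — applied couple M₀=15 kN·m at a=4 m (b=L-a=8):
  M_4 = R_Ax - M_A  [x≤a] with R_A=5/3, M_A=0 = (5/3)·(12/5) - 0 = 4 kN·m
Superposition: M = Σ M_i = -1927/200 kN·m ≈ -9.635000 kN·m

M(12/5) = -1927/200 kN·m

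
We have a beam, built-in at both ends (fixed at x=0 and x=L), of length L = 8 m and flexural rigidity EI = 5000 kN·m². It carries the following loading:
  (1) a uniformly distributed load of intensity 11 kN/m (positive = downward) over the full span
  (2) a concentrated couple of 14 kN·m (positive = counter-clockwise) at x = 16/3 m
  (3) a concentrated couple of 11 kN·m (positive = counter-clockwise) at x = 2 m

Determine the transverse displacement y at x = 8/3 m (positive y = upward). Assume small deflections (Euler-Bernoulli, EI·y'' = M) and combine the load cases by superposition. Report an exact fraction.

y(8/3) = -311/16875 m

Load 1 — uniform load w=11 kN/m over full span:
  y_1 = -wx²(L-x)²/(24EI) = -11·(8/3)²·(8-(8/3))²/(24·5000) = -2816/151875 m
Load 2 — applied couple M₀=14 kN·m at a=16/3 m (b=L-a=8/3):
  y_2 = (R_Ax³/6 - M_Ax²/2)/EI  [x≤a] with R_A=7/3, M_A=14/3 = ((7/3)·(8/3)³/6 - (14/3)·(8/3)²/2)/5000 = -56/30375 m
Load 3 — applied couple M₀=11 kN·m at a=2 m (b=L-a=6):
  y_3 = (R_Ax³/6 - M_Ax²/2 - M₀(x-a)²/2)/EI  [x>a] with R_A=99/64, M_A=-33/16 = ((99/64)·(8/3)³/6 - (-33/16)·(8/3)²/2 - 11·((8/3)-2)²/2)/5000 = 11/5625 m
Superposition: y = Σ y_i = -311/16875 m ≈ -0.018430 m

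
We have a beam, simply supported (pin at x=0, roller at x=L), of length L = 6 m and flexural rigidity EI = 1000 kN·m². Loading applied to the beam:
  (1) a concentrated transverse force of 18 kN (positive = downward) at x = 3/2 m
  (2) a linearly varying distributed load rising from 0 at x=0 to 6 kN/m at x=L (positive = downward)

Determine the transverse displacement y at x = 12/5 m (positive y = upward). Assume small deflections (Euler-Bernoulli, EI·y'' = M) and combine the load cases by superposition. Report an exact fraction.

y(12/5) = -12931569/125000000 m

Load 1 — point force P=18 kN at a=3/2 m (b=L-a=9/2):
  y_1 = -Pa(L-x)(2Lx-a²-x²)/(6LEI)  [x>a] = -18·(3/2)·(6-(12/5))·(2·6·(12/5)-(3/2)²-(12/5)²)/(6·6·1000) = -56133/1000000 m
Load 2 — triangular load w₀=6 kN/m (0→w₀ over full span):
  y_2 = -w₀x(7L⁴-10L²x²+3x⁴)/(360LEI) = -6·(12/5)·(7·6⁴-10·6²·(12/5)²+3·(12/5)⁴)/(360·6·1000) = -92421/1953125 m
Superposition: y = Σ y_i = -12931569/125000000 m ≈ -0.103453 m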